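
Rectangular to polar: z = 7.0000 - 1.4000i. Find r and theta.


r = sqrt(49+1.96) = sqrt(50.96) = 7.1386
theta = atan2(-1.4, 7) = -11.3099 degrees

r = 7.1386, theta = -11.3099 degrees


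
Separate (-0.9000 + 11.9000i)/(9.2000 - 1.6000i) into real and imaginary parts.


Multiply by conjugate: (-0.9000 + 11.9000i)(9.2000 + 1.6000i) / (9.2^2 + (-1.6)^2)
Numerator real = -0.9*9.2 + 11.9*(-1.6) = -27.32
Numerator imag = 11.9*9.2 - (-0.9)*(-1.6) = 108.04
Denominator = 87.2
Re(z) = -27.32/87.2 = -0.3133
Im(z) = 108.04/87.2 = 1.2390

Re(z) = -0.3133, Im(z) = 1.2390


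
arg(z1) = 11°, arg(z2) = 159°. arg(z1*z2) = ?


arg(z1*z2) = 11° + 159° = 170°
Normalized to (-180°, 180°]: 170°

170°


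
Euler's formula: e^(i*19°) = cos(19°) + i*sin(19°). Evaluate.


cos(19°) = 0.9455
sin(19°) = 0.3256

e^(i*19°) = 0.9455 + 0.3256i


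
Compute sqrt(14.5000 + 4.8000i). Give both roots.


|z| = sqrt(210.25+23.04) = 15.2738
sqrt((|z|+a)/2) = sqrt((15.2738+14.5)/2) = sqrt(14.8869) = 3.8584
sqrt((|z|-a)/2) = sqrt((15.2738-14.5)/2) = sqrt(0.3869) = 0.6220

±(3.8584 + 0.6220i) i.e. 3.8584 + 0.6220i and -3.8584 - 0.6220i


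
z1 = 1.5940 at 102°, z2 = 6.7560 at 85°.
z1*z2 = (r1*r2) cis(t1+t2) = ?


r = 1.5940 * 6.7560 = 10.7691
theta = 102° + 85° = 187° = 187° (mod 360)

10.7691 cis(187°)


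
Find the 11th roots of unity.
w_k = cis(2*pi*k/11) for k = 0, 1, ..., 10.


The 11th roots of unity are cis(360k/11°) for k=0..10
Angle step = 360/11 = 32.7273°
Primitive root: cis(32.7273°)
Primitive root = 0.8413 + 0.5406i

11 roots at angles: 0°, 32.7273°, 65.4545°, 98.1818°, 130.9091°, 163.6364°, 196.3636°, 229.0909°, 261.8182°, 294.5455°, 327.2727°


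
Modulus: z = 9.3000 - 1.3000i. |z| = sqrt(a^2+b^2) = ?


|z| = sqrt(9.3^2 + (-1.3)^2) = sqrt(86.49 + 1.69) = sqrt(88.18) = 9.3904

|z| = 9.3904


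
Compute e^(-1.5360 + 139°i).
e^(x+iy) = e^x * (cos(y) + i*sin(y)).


e^-1.5360 = 0.2152
cos(139°) = -0.7547
sin(139°) = 0.6561
Real = 0.2152*(-0.7547) = -0.1624
Imag = 0.2152*0.6561 = 0.1412

-0.1624 + 0.1412i


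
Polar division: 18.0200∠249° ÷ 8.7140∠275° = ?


r = 18.0200 / 8.7140 = 2.0679
theta = 249° - 275° = -26° = 334° (mod 360)

2.0679 cis(334°)


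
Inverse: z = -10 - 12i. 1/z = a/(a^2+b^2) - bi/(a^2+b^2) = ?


|z|^2 = 100+144 = 244
1/z = (-10 + 12i)/244

1/z = -0.0410 + 0.0492i


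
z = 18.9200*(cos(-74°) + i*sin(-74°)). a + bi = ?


a = 18.9200*cos(-74°) = 18.9200*0.27564 = 5.2151
b = 18.9200*sin(-74°) = 18.9200*(-0.961262) = -18.1871

5.2151 - 18.1871i


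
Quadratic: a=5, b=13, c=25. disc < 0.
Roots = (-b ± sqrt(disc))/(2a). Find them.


disc = 13^2 - 4*5*25 = 169 - 500 = -331
sqrt(|disc|) = sqrt(331) = 18.1934
Real part = -13/(2*5) = -1.3000
Imag part = 18.1934/(2*5) = 1.8193

-1.3000 ± 1.8193i


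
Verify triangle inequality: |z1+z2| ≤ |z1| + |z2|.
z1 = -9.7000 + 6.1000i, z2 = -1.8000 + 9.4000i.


|z1| = sqrt((-9.7)^2 + 6.1^2) = sqrt(131.3) = 11.4586
|z2| = sqrt((-1.8)^2 + 9.4^2) = sqrt(91.6) = 9.5708
z1+z2 = -11.5000 + 15.5000i
|z1+z2| = sqrt(372.5) = 19.3003
|z1|+|z2| = 11.4586 + 9.5708 = 21.0294

|z1+z2| = 19.3003 ≤ |z1|+|z2| = 21.0294 (verified)


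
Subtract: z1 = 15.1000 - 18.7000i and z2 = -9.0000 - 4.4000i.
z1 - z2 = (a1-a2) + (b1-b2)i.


Real: 15.1 + 9 = 24.1
Imag: -18.7 + 4.4 = -14.3

24.1000 - 14.3000i


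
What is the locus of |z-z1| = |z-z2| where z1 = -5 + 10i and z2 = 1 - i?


Equal distances means the locus is the perpendicular bisector of z1 and z2.
Midpoint = ((-5+1)/2, (10+(-1))/2) = (-2.0000, 4.5000)

Perpendicular bisector through (-2.0000, 4.5000)


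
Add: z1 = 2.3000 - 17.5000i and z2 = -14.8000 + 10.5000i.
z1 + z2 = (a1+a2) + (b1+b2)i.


Real: 2.3 - 14.8 = -12.5
Imag: -17.5 + 10.5 = -7

-12.5000 - 7.0000i


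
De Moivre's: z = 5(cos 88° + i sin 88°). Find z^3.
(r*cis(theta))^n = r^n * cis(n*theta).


r^3 = 5^3 = 125
n*theta = 3*88° = 264° = 264° (mod 360)
a = 125*cos(264°) = -13.0661
b = 125*sin(264°) = -124.3152

125 cis(264°) = -13.0661 - 124.3152i


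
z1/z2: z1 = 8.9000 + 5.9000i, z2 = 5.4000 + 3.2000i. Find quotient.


Conjugate of z2 = 5.4000 - 3.2000i
Numerator: (8.9000 + 5.9000i)(5.4000 - 3.2000i) = 66.9400 + 3.3800i
Denominator: 5.4^2 + 3.2^2 = 39.4
Result = (66.9400 + 3.3800i)/39.4

1.6990 + 0.0858i


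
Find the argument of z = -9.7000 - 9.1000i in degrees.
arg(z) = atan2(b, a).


Re = -9.7, Im = -9.1
arg = atan2(-9.1, -9.7) = -136.8280 degrees

arg(z) = -136.8280 degrees


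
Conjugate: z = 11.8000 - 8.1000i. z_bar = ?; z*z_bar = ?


z_bar = 11.8000 + 8.1000i
z*z_bar = 11.8^2 + (-8.1)^2 = 139.24 + 65.61 = 204.85

z_bar = 11.8000 + 8.1000i, z*z_bar = 204.85


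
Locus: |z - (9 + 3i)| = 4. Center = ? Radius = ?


|z - z0| = r is a circle with center z0 and radius r.
Center = (9, 3), radius = 4

Circle with center (9, 3) and radius 4


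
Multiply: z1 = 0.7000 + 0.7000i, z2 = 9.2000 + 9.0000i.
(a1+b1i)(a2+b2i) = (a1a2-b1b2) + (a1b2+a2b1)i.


Real = 0.7*9.2 - 0.7*9 = 6.44 - 6.3 = 0.14
Imag = 0.7*9 + 9.2*0.7 = 6.3 + 6.44 = 12.74

0.1400 + 12.7400i


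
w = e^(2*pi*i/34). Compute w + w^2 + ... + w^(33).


With w = e^(2*pi*i/34), all 34 of the 34th roots of unity w^0 = 1, w, ..., w^(33) sum to 0: 1 + w + ... + w^(33) = (1 - w^34)/(1 - w) = 0 since w^34 = 1, w ≠ 1.
Removing the root 1: w + w^2 + ... + w^(33) = 0 - 1 = -1

Sum = -1


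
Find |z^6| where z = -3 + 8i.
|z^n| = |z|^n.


|z| = sqrt(9+64) = sqrt(73) = 8.5440
|z^6| = |z|^6 = (sqrt(73))^6 = 73^3 = 389017

|z^6| = 389017


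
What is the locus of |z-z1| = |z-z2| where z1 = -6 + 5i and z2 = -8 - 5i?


Equal distances means the locus is the perpendicular bisector of z1 and z2.
Midpoint = ((-6+(-8))/2, (5+(-5))/2) = (-7.0000, 0)

Perpendicular bisector through (-7.0000, 0)


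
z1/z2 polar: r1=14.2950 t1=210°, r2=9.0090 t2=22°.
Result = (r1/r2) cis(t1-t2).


r = 14.2950 / 9.0090 = 1.5867
theta = 210° - 22° = 188° = 188° (mod 360)

1.5867 cis(188°)


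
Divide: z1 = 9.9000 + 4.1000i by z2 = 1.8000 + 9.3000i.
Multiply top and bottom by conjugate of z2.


Conjugate of z2 = 1.8000 - 9.3000i
Numerator: (9.9000 + 4.1000i)(1.8000 - 9.3000i) = 55.9500 - 84.6900i
Denominator: 1.8^2 + 9.3^2 = 89.73
Result = (55.9500 - 84.6900i)/89.73

0.6235 - 0.9438i


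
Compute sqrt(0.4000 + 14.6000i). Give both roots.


|z| = sqrt(0.16+213.16) = 14.6055
sqrt((|z|+a)/2) = sqrt((14.6055+0.4)/2) = sqrt(7.5027) = 2.7391
sqrt((|z|-a)/2) = sqrt((14.6055-0.4)/2) = sqrt(7.1027) = 2.6651

±(2.7391 + 2.6651i) i.e. 2.7391 + 2.6651i and -2.7391 - 2.6651i


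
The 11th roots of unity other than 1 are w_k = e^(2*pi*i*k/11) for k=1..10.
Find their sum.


With w = e^(2*pi*i/11), all 11 of the 11th roots of unity w^0 = 1, w, ..., w^(10) sum to 0: 1 + w + ... + w^(10) = (1 - w^11)/(1 - w) = 0 since w^11 = 1, w ≠ 1.
Removing the root 1: w + w^2 + ... + w^(10) = 0 - 1 = -1

Sum = -1


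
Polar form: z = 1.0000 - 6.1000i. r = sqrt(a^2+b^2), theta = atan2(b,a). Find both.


r = sqrt(1+37.21) = sqrt(38.21) = 6.1814
theta = atan2(-6.1, 1) = -80.6901 degrees

r = 6.1814, theta = -80.6901 degrees


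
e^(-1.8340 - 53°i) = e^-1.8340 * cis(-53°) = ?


e^-1.8340 = 0.1598
cos(-53°) = 0.6018
sin(-53°) = -0.7986
Real = 0.1598*0.6018 = 0.0962
Imag = 0.1598*(-0.7986) = -0.1276

0.0962 - 0.1276i


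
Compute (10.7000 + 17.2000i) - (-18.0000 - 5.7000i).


Real: 10.7 + 18 = 28.7
Imag: 17.2 + 5.7 = 22.9

28.7000 + 22.9000i


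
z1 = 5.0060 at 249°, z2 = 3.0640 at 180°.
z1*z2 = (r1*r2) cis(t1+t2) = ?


r = 5.0060 * 3.0640 = 15.3384
theta = 249° + 180° = 429° = 69° (mod 360)

15.3384 cis(69°)


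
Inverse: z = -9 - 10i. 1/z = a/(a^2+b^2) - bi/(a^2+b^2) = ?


|z|^2 = 81+100 = 181
1/z = (-9 + 10i)/181

1/z = -0.0497 + 0.0552i


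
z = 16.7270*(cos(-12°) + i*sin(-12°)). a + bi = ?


a = 16.7270*cos(-12°) = 16.7270*0.97815 = 16.3615
b = 16.7270*sin(-12°) = 16.7270*(-0.20791) = -3.4777

16.3615 - 3.4777i


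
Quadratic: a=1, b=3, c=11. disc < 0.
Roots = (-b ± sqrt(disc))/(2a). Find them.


disc = 3^2 - 4*1*11 = 9 - 44 = -35
sqrt(|disc|) = sqrt(35) = 5.9161
Real part = -3/(2*1) = -1.5000
Imag part = 5.9161/(2*1) = 2.9580

-1.5000 ± 2.9580i


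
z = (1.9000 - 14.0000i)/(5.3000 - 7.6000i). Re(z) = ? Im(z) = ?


Multiply by conjugate: (1.9000 - 14.0000i)(5.3000 + 7.6000i) / (5.3^2 + (-7.6)^2)
Numerator real = 1.9*5.3 - (14)*(-7.6) = 116.47
Numerator imag = -14*5.3 - 1.9*(-7.6) = -59.76
Denominator = 85.85
Re(z) = 116.47/85.85 = 1.3567
Im(z) = -59.76/85.85 = -0.6961

Re(z) = 1.3567, Im(z) = -0.6961


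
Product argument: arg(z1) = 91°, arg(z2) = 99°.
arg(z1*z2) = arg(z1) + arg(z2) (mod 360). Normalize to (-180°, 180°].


arg(z1*z2) = 91° + 99° = 190°
Normalized to (-180°, 180°]: -170°

-170°


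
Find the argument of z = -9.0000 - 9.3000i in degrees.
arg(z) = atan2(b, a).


Re = -9, Im = -9.3
arg = atan2(-9.3, -9) = -134.0608 degrees

arg(z) = -134.0608 degrees


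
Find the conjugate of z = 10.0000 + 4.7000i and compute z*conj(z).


z_bar = 10.0000 - 4.7000i
z*z_bar = 10^2 + 4.7^2 = 100 + 22.09 = 122.09

z_bar = 10.0000 - 4.7000i, z*z_bar = 122.09


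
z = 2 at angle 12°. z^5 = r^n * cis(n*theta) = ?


r^5 = 2^5 = 32
n*theta = 5*12° = 60° = 60° (mod 360)
a = 32*cos(60°) = 16.0000
b = 32*sin(60°) = 27.7128

32 cis(60°) = 16.0000 + 27.7128i


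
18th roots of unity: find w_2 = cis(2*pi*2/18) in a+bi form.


Angle = 360*2/18 = 40°
a = cos(40°) = 0.7660
b = sin(40°) = 0.6428

0.7660 + 0.6428i


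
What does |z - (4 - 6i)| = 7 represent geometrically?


|z - z0| = r is a circle with center z0 and radius r.
Center = (4, -6), radius = 7

Circle with center (4, -6) and radius 7


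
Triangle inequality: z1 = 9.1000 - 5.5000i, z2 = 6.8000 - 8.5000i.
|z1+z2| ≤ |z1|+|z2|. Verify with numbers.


|z1| = sqrt(9.1^2 + (-5.5)^2) = sqrt(113.06) = 10.6330
|z2| = sqrt(6.8^2 + (-8.5)^2) = sqrt(118.49) = 10.8853
z1+z2 = 15.9000 - 14.0000i
|z1+z2| = sqrt(448.81) = 21.1851
|z1|+|z2| = 10.6330 + 10.8853 = 21.5183

|z1+z2| = 21.1851 ≤ |z1|+|z2| = 21.5183 (verified)


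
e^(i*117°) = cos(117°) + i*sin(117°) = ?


cos(117°) = -0.4540
sin(117°) = 0.8910

e^(i*117°) = -0.4540 + 0.8910i


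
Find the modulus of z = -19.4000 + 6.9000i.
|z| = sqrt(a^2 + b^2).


|z| = sqrt((-19.4)^2 + 6.9^2) = sqrt(376.36 + 47.61) = sqrt(423.97) = 20.5905

|z| = 20.5905


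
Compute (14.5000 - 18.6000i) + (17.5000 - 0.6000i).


Real: 14.5 + 17.5 = 32
Imag: -18.6 - 0.6 = -19.2

32.0000 - 19.2000i


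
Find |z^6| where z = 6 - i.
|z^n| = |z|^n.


|z| = sqrt(36+1) = sqrt(37) = 6.0828
|z^6| = |z|^6 = (sqrt(37))^6 = 37^3 = 50653

|z^6| = 50653


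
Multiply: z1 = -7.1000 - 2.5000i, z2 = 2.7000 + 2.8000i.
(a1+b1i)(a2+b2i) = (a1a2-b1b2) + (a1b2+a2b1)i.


Real = -7.1*2.7 - (-2.5)*2.8 = -19.17 - (-7) = -12.17
Imag = -7.1*2.8 + 2.7*(-2.5) = -19.88 - (6.75) = -26.63

-12.1700 - 26.6300i


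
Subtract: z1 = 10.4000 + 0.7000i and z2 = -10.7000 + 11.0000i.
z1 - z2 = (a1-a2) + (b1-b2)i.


Real: 10.4 + 10.7 = 21.1
Imag: 0.7 - 11 = -10.3

21.1000 - 10.3000i


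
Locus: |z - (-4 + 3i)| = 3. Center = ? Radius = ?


|z - z0| = r is a circle with center z0 and radius r.
Center = (-4, 3), radius = 3

Circle with center (-4, 3) and radius 3


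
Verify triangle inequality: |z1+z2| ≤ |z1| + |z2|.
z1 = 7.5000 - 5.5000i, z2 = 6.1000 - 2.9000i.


|z1| = sqrt(7.5^2 + (-5.5)^2) = sqrt(86.5) = 9.3005
|z2| = sqrt(6.1^2 + (-2.9)^2) = sqrt(45.62) = 6.7543
z1+z2 = 13.6000 - 8.4000i
|z1+z2| = sqrt(255.52) = 15.9850
|z1|+|z2| = 9.3005 + 6.7543 = 16.0548

|z1+z2| = 15.9850 ≤ |z1|+|z2| = 16.0548 (verified)


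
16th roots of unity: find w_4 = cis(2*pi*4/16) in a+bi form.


Angle = 360*4/16 = 90°
a = cos(90°) = 0
b = sin(90°) = 1.0000

0 + 1.0000i


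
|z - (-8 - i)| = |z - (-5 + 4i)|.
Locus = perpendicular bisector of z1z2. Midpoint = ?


Equal distances means the locus is the perpendicular bisector of z1 and z2.
Midpoint = ((-8+(-5))/2, (-1+4)/2) = (-6.5000, 1.5000)

Perpendicular bisector through (-6.5000, 1.5000)


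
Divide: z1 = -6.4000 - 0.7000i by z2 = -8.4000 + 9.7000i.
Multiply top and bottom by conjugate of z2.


Conjugate of z2 = -8.4000 - 9.7000i
Numerator: (-6.4000 - 0.7000i)(-8.4000 - 9.7000i) = 46.9700 + 67.9600i
Denominator: (-8.4)^2 + 9.7^2 = 164.65
Result = (46.9700 + 67.9600i)/164.65

0.2853 + 0.4128i


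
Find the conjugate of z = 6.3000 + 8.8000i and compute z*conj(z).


z_bar = 6.3000 - 8.8000i
z*z_bar = 6.3^2 + 8.8^2 = 39.69 + 77.44 = 117.13

z_bar = 6.3000 - 8.8000i, z*z_bar = 117.13


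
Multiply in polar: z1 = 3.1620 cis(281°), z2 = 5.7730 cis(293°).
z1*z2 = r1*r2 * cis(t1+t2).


r = 3.1620 * 5.7730 = 18.2542
theta = 281° + 293° = 574° = 214° (mod 360)

18.2542 cis(214°)


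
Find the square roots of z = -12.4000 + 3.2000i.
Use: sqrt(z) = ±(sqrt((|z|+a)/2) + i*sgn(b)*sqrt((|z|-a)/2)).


|z| = sqrt(153.76+10.24) = 12.8062
sqrt((|z|+a)/2) = sqrt((12.8062+(-12.4))/2) = sqrt(0.2031) = 0.4507
sqrt((|z|-a)/2) = sqrt((12.8062-(-12.4))/2) = sqrt(12.6031) = 3.5501

±(0.4507 + 3.5501i) i.e. 0.4507 + 3.5501i and -0.4507 - 3.5501i


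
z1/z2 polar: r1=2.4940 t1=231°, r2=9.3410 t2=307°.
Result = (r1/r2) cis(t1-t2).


r = 2.4940 / 9.3410 = 0.2670
theta = 231° - 307° = -76° = 284° (mod 360)

0.2670 cis(284°)


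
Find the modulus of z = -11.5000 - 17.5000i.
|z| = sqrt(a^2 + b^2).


|z| = sqrt((-11.5)^2 + (-17.5)^2) = sqrt(132.25 + 306.25) = sqrt(438.5) = 20.9404

|z| = 20.9404


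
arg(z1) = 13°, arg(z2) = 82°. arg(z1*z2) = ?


arg(z1*z2) = 13° + 82° = 95°
Normalized to (-180°, 180°]: 95°

95°


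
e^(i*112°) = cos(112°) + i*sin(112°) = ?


cos(112°) = -0.3746
sin(112°) = 0.9272

e^(i*112°) = -0.3746 + 0.9272i


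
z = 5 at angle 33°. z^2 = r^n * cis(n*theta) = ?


r^2 = 5^2 = 25
n*theta = 2*33° = 66° = 66° (mod 360)
a = 25*cos(66°) = 10.1684
b = 25*sin(66°) = 22.8386

25 cis(66°) = 10.1684 + 22.8386i


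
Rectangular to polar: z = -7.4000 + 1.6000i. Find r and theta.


r = sqrt(54.76+2.56) = sqrt(57.32) = 7.5710
theta = atan2(1.6, -7.4) = 167.7995 degrees

r = 7.5710, theta = 167.7995 degrees


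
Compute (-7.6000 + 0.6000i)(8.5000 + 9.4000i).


Real = -7.6*8.5 - 0.6*9.4 = -64.6 - 5.64 = -70.24
Imag = -7.6*9.4 + 8.5*0.6 = -71.44 + 5.1 = -66.34

-70.2400 - 66.3400i


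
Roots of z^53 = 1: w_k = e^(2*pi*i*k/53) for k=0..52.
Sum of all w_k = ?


The sum of all 53th roots of unity is 0.
Geometric series: (1 - w^53)/(1 - w) = (1-1)/(1-w) = 0 since w^53 = 1, w ≠ 1.
Alternatively: coefficient of z^52 in z^53 - 1 is 0.

0


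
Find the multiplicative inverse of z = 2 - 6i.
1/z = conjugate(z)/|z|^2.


|z|^2 = 4+36 = 40
1/z = (2 + 6i)/40

1/z = 0.0500 + 0.1500i


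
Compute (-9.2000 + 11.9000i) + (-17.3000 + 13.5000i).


Real: -9.2 - 17.3 = -26.5
Imag: 11.9 + 13.5 = 25.4

-26.5000 + 25.4000i


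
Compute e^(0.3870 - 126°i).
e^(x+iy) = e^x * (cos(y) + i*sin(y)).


e^0.3870 = 1.47256
cos(-126°) = -0.587785
sin(-126°) = -0.809
Real = 1.47256*(-0.587785) = -0.8655
Imag = 1.47256*(-0.809) = -1.1913

-0.8655 - 1.1913i


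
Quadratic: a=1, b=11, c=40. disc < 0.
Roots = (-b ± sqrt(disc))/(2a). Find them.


disc = 11^2 - 4*1*40 = 121 - 160 = -39
sqrt(|disc|) = sqrt(39) = 6.2450
Real part = -11/(2*1) = -5.5000
Imag part = 6.2450/(2*1) = 3.1225

-5.5000 ± 3.1225i


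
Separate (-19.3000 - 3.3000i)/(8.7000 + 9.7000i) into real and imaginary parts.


Multiply by conjugate: (-19.3000 - 3.3000i)(8.7000 - 9.7000i) / (8.7^2 + 9.7^2)
Numerator real = -19.3*8.7 - (3.3)*9.7 = -199.92
Numerator imag = -3.3*8.7 - (-19.3)*9.7 = 158.5
Denominator = 169.78
Re(z) = -199.92/169.78 = -1.1775
Im(z) = 158.5/169.78 = 0.9336

Re(z) = -1.1775, Im(z) = 0.9336


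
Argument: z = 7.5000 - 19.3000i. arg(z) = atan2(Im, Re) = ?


Re = 7.5, Im = -19.3
arg = atan2(-19.3, 7.5) = -68.7638 degrees

arg(z) = -68.7638 degrees


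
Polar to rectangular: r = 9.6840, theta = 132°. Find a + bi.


a = 9.6840*cos(132°) = 9.6840*(-0.66913) = -6.4799
b = 9.6840*sin(132°) = 9.6840*0.74314 = 7.1966

-6.4799 + 7.1966i


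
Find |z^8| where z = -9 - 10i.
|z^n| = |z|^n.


|z| = sqrt(81+100) = sqrt(181) = 13.4536
|z^8| = |z|^8 = (sqrt(181))^8 = 181^4 = 1073283121

|z^8| = 1073283121


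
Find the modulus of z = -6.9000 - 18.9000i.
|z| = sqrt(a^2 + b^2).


|z| = sqrt((-6.9)^2 + (-18.9)^2) = sqrt(47.61 + 357.21) = sqrt(404.82) = 20.1201

|z| = 20.1201


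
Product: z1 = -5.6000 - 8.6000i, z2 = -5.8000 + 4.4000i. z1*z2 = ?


Real = -5.6*(-5.8) - (-8.6)*4.4 = 32.48 - (-37.84) = 70.32
Imag = -5.6*4.4 - (5.8)*(-8.6) = -24.64 + 49.88 = 25.24

70.3200 + 25.2400i


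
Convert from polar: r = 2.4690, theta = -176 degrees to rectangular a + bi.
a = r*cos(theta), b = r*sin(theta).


a = 2.4690*cos(-176°) = 2.4690*(-0.99756) = -2.4630
b = 2.4690*sin(-176°) = 2.4690*(-0.06976) = -0.1722

-2.4630 - 0.1722i


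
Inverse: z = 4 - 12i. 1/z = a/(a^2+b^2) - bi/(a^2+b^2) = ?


|z|^2 = 16+144 = 160
1/z = (4 + 12i)/160

1/z = 0.0250 + 0.0750i


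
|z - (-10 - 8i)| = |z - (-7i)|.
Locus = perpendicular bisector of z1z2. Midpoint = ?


Equal distances means the locus is the perpendicular bisector of z1 and z2.
Midpoint = ((-10+0)/2, (-8+(-7))/2) = (-5.0000, -7.5000)

Perpendicular bisector through (-5.0000, -7.5000)


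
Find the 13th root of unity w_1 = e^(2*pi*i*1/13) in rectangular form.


Angle = 360*1/13 = 27.6923°
a = cos(27.6923°) = 0.8855
b = sin(27.6923°) = 0.4647

0.8855 + 0.4647i


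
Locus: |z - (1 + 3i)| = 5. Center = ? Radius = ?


|z - z0| = r is a circle with center z0 and radius r.
Center = (1, 3), radius = 5

Circle with center (1, 3) and radius 5


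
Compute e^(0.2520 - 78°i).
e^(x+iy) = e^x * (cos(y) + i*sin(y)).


e^0.2520 = 1.2866
cos(-78°) = 0.2079
sin(-78°) = -0.97815
Real = 1.2866*0.2079 = 0.2675
Imag = 1.2866*(-0.97815) = -1.2585

0.2675 - 1.2585i


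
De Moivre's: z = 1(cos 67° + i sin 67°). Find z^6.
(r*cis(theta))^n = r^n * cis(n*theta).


r^6 = 1^6 = 1
n*theta = 6*67° = 402° = 42° (mod 360)
a = 1*cos(42°) = 0.7431
b = 1*sin(42°) = 0.6691

1 cis(42°) = 0.7431 + 0.6691i


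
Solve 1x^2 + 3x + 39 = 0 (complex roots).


disc = 3^2 - 4*1*39 = 9 - 156 = -147
sqrt(|disc|) = sqrt(147) = 12.1244
Real part = -3/(2*1) = -1.5000
Imag part = 12.1244/(2*1) = 6.0622

-1.5000 ± 6.0622i


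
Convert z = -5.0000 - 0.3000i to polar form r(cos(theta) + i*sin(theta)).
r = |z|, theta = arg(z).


r = sqrt(25+0.09) = sqrt(25.09) = 5.0090
theta = atan2(-0.3, -5) = -176.5664 degrees

r = 5.0090, theta = -176.5664 degrees


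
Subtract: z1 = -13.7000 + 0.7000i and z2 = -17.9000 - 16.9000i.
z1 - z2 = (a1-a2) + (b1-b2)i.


Real: -13.7 + 17.9 = 4.2
Imag: 0.7 + 16.9 = 17.6

4.2000 + 17.6000i


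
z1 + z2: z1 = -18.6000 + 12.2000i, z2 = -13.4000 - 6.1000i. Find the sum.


Real: -18.6 - 13.4 = -32
Imag: 12.2 - 6.1 = 6.1

-32.0000 + 6.1000i


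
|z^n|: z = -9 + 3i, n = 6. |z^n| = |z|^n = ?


|z| = sqrt(81+9) = sqrt(90) = 9.4868
|z^6| = |z|^6 = (sqrt(90))^6 = 90^3 = 729000

|z^6| = 729000


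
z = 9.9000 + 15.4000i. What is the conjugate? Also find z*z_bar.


z_bar = 9.9000 - 15.4000i
z*z_bar = 9.9^2 + 15.4^2 = 98.01 + 237.16 = 335.17

z_bar = 9.9000 - 15.4000i, z*z_bar = 335.17


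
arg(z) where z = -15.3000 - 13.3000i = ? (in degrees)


Re = -15.3, Im = -13.3
arg = atan2(-13.3, -15.3) = -139.0002 degrees

arg(z) = -139.0002 degrees


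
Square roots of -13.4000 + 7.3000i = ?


|z| = sqrt(179.56+53.29) = 15.2594
sqrt((|z|+a)/2) = sqrt((15.2594+(-13.4))/2) = sqrt(0.9297) = 0.9642
sqrt((|z|-a)/2) = sqrt((15.2594-(-13.4))/2) = sqrt(14.3297) = 3.7855

±(0.9642 + 3.7855i) i.e. 0.9642 + 3.7855i and -0.9642 - 3.7855i


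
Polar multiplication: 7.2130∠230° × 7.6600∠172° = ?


r = 7.2130 * 7.6600 = 55.2516
theta = 230° + 172° = 402° = 42° (mod 360)

55.2516 cis(42°)


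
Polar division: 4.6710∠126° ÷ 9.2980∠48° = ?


r = 4.6710 / 9.2980 = 0.5024
theta = 126° - 48° = 78° = 78° (mod 360)

0.5024 cis(78°)


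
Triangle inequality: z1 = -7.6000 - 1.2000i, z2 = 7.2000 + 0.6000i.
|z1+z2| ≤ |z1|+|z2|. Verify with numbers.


|z1| = sqrt((-7.6)^2 + (-1.2)^2) = sqrt(59.2) = 7.6942
|z2| = sqrt(7.2^2 + 0.6^2) = sqrt(52.2) = 7.2250
z1+z2 = -0.4000 - 0.6000i
|z1+z2| = sqrt(0.52) = 0.7211
|z1|+|z2| = 7.6942 + 7.2250 = 14.9192

|z1+z2| = 0.7211 ≤ |z1|+|z2| = 14.9192 (verified)


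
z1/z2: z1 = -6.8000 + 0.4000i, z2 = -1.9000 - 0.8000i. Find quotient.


Conjugate of z2 = -1.9000 + 0.8000i
Numerator: (-6.8000 + 0.4000i)(-1.9000 + 0.8000i) = 12.6000 - 6.2000i
Denominator: (-1.9)^2 + (-0.8)^2 = 4.25
Result = (12.6000 - 6.2000i)/4.25

2.9647 - 1.4588i


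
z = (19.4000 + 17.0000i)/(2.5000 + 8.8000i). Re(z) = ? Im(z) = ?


Multiply by conjugate: (19.4000 + 17.0000i)(2.5000 - 8.8000i) / (2.5^2 + 8.8^2)
Numerator real = 19.4*2.5 + 17*8.8 = 198.1
Numerator imag = 17*2.5 - 19.4*8.8 = -128.22
Denominator = 83.69
Re(z) = 198.1/83.69 = 2.3671
Im(z) = -128.22/83.69 = -1.5321

Re(z) = 2.3671, Im(z) = -1.5321


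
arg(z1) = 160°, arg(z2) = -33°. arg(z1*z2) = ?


arg(z1*z2) = 160° - 33° = 127°
Normalized to (-180°, 180°]: 127°

127°


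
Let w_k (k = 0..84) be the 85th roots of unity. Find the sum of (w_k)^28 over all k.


The roots are w_k = w^k with w = e^(2*pi*i/85), and (w^k)^28 = (w^28)^k.
So S = 1 + u + u^2 + ... + u^(84) with u = w^28.
28 = 0*85 + 28, so 28 is not a multiple of 85: u = w^28 ≠ 1 (w is a primitive 85th root), while u^85 = (w^85)^28 = 1.
Geometric series: S = (1 - u^85)/(1 - u) = (1 - 1)/(1 - u) = 0

S = 0


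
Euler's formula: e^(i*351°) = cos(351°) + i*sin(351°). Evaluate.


cos(351°) = 0.9877
sin(351°) = -0.1564

e^(i*351°) = 0.9877 - 0.1564i


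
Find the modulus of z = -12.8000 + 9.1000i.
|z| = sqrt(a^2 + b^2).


|z| = sqrt((-12.8)^2 + 9.1^2) = sqrt(163.84 + 82.81) = sqrt(246.65) = 15.7051

|z| = 15.7051


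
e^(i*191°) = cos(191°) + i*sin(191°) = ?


cos(191°) = -0.9816
sin(191°) = -0.1908

e^(i*191°) = -0.9816 - 0.1908i


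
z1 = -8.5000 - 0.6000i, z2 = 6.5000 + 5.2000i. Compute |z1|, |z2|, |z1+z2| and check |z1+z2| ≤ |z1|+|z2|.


|z1| = sqrt((-8.5)^2 + (-0.6)^2) = sqrt(72.61) = 8.5212
|z2| = sqrt(6.5^2 + 5.2^2) = sqrt(69.29) = 8.3241
z1+z2 = -2.0000 + 4.6000i
|z1+z2| = sqrt(25.16) = 5.0160
|z1|+|z2| = 8.5212 + 8.3241 = 16.8453

|z1+z2| = 5.0160 ≤ |z1|+|z2| = 16.8453 (verified)


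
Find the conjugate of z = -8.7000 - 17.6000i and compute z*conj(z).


z_bar = -8.7000 + 17.6000i
z*z_bar = (-8.7)^2 + (-17.6)^2 = 75.69 + 309.76 = 385.45

z_bar = -8.7000 + 17.6000i, z*z_bar = 385.45


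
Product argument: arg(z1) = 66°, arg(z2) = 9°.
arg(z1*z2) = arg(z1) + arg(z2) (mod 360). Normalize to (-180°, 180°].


arg(z1*z2) = 66° + 9° = 75°
Normalized to (-180°, 180°]: 75°

75°


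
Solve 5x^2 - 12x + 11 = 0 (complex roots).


disc = (-12)^2 - 4*5*11 = 144 - 220 = -76
sqrt(|disc|) = sqrt(76) = 8.7178
Real part = 12/(2*5) = 1.2000
Imag part = 8.7178/(2*5) = 0.8718

1.2000 ± 0.8718i


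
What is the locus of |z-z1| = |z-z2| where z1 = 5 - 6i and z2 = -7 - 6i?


Equal distances means the locus is the perpendicular bisector of z1 and z2.
Midpoint = ((5+(-7))/2, (-6+(-6))/2) = (-1.0000, -6.0000)

Perpendicular bisector through (-1.0000, -6.0000)


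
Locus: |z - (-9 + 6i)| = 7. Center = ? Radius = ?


|z - z0| = r is a circle with center z0 and radius r.
Center = (-9, 6), radius = 7

Circle with center (-9, 6) and radius 7


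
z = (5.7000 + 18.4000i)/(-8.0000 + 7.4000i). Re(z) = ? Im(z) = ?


Multiply by conjugate: (5.7000 + 18.4000i)(-8.0000 - 7.4000i) / ((-8)^2 + 7.4^2)
Numerator real = 5.7*(-8) + 18.4*7.4 = 90.56
Numerator imag = 18.4*(-8) - 5.7*7.4 = -189.38
Denominator = 118.76
Re(z) = 90.56/118.76 = 0.7625
Im(z) = -189.38/118.76 = -1.5946

Re(z) = 0.7625, Im(z) = -1.5946


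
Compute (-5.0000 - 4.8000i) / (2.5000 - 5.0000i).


Conjugate of z2 = 2.5000 + 5.0000i
Numerator: (-5.0000 - 4.8000i)(2.5000 + 5.0000i) = 11.5000 - 37.0000i
Denominator: 2.5^2 + (-5)^2 = 31.25
Result = (11.5000 - 37.0000i)/31.25

0.3680 - 1.1840i


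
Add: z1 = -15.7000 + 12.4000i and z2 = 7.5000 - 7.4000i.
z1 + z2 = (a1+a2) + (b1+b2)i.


Real: -15.7 + 7.5 = -8.2
Imag: 12.4 - 7.4 = 5

-8.2000 + 5.0000i


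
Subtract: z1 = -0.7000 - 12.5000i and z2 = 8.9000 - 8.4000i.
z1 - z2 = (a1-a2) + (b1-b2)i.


Real: -0.7 - 8.9 = -9.6
Imag: -12.5 + 8.4 = -4.1

-9.6000 - 4.1000i


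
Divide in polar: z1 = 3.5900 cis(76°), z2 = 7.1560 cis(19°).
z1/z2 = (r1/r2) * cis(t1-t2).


r = 3.5900 / 7.1560 = 0.5017
theta = 76° - 19° = 57° = 57° (mod 360)

0.5017 cis(57°)


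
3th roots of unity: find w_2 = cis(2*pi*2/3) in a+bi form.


Angle = 360*2/3 = 240°
a = cos(240°) = -0.5000
b = sin(240°) = -0.8660

-0.5000 - 0.8660i


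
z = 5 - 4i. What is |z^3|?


|z| = sqrt(25+16) = sqrt(41) = 6.4031
|z^3| = |z|^3 = (sqrt(41))^3 = 41*sqrt(41)

|z^3| = 41*sqrt(41) ≈ 262.5281


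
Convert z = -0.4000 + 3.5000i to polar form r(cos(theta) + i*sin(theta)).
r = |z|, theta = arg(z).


r = sqrt(0.16+12.25) = sqrt(12.41) = 3.5228
theta = atan2(3.5, -0.4) = 96.5198 degrees

r = 3.5228, theta = 96.5198 degrees


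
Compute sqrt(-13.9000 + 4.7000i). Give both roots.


|z| = sqrt(193.21+22.09) = 14.6731
sqrt((|z|+a)/2) = sqrt((14.6731+(-13.9))/2) = sqrt(0.3866) = 0.6217
sqrt((|z|-a)/2) = sqrt((14.6731-(-13.9))/2) = sqrt(14.2866) = 3.7798

±(0.6217 + 3.7798i) i.e. 0.6217 + 3.7798i and -0.6217 - 3.7798i


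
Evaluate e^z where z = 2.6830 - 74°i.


e^2.6830 = 14.6289
cos(-74°) = 0.27564
sin(-74°) = -0.96126
Real = 14.6289*0.27564 = 4.0323
Imag = 14.6289*(-0.96126) = -14.0622

4.0323 - 14.0622i


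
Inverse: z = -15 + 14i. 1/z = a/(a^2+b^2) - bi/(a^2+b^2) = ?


|z|^2 = 225+196 = 421
1/z = (-15 - 14i)/421

1/z = -0.0356 - 0.0333i


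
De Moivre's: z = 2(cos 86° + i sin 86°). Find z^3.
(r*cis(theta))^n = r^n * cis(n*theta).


r^3 = 2^3 = 8
n*theta = 3*86° = 258° = 258° (mod 360)
a = 8*cos(258°) = -1.6633
b = 8*sin(258°) = -7.8252

8 cis(258°) = -1.6633 - 7.8252i


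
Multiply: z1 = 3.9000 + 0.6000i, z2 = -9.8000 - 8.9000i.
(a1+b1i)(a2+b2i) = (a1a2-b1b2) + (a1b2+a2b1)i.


Real = 3.9*(-9.8) - 0.6*(-8.9) = -38.22 - (-5.34) = -32.88
Imag = 3.9*(-8.9) - (9.8)*0.6 = -34.71 - (5.88) = -40.59

-32.8800 - 40.5900i


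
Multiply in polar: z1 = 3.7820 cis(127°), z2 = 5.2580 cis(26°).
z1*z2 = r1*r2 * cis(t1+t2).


r = 3.7820 * 5.2580 = 19.8858
theta = 127° + 26° = 153° = 153° (mod 360)

19.8858 cis(153°)


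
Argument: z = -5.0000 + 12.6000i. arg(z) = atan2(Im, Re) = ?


Re = -5, Im = 12.6
arg = atan2(12.6, -5) = 111.6444 degrees

arg(z) = 111.6444 degrees


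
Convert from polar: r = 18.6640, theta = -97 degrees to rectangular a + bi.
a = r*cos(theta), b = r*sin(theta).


a = 18.6640*cos(-97°) = 18.6640*(-0.12187) = -2.2746
b = 18.6640*sin(-97°) = 18.6640*(-0.992546) = -18.5249

-2.2746 - 18.5249i


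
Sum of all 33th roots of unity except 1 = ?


With w = e^(2*pi*i/33), all 33 of the 33th roots of unity w^0 = 1, w, ..., w^(32) sum to 0: 1 + w + ... + w^(32) = (1 - w^33)/(1 - w) = 0 since w^33 = 1, w ≠ 1.
Removing the root 1: w + w^2 + ... + w^(32) = 0 - 1 = -1

Sum = -1


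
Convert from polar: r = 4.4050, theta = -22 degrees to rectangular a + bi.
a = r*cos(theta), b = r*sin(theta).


a = 4.4050*cos(-22°) = 4.4050*0.92718 = 4.0842
b = 4.4050*sin(-22°) = 4.4050*(-0.3746) = -1.6501

4.0842 - 1.6501i


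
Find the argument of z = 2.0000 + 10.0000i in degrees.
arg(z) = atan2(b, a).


Re = 2, Im = 10
arg = atan2(10, 2) = 78.6901 degrees

arg(z) = 78.6901 degrees


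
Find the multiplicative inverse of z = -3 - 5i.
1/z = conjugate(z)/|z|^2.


|z|^2 = 9+25 = 34
1/z = (-3 + 5i)/34

1/z = -0.0882 + 0.1471i


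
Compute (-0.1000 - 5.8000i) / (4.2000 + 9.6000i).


Conjugate of z2 = 4.2000 - 9.6000i
Numerator: (-0.1000 - 5.8000i)(4.2000 - 9.6000i) = -56.1000 - 23.4000i
Denominator: 4.2^2 + 9.6^2 = 109.8
Result = (-56.1000 - 23.4000i)/109.8

-0.5109 - 0.2131i


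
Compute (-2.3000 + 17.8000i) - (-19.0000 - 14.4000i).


Real: -2.3 + 19 = 16.7
Imag: 17.8 + 14.4 = 32.2

16.7000 + 32.2000i


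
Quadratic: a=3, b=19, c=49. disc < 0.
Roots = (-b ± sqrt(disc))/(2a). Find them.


disc = 19^2 - 4*3*49 = 361 - 588 = -227
sqrt(|disc|) = sqrt(227) = 15.0665
Real part = -19/(2*3) = -3.1667
Imag part = 15.0665/(2*3) = 2.5111

-3.1667 ± 2.5111i


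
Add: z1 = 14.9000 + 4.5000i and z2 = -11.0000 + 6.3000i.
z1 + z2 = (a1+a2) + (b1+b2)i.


Real: 14.9 - 11 = 3.9
Imag: 4.5 + 6.3 = 10.8

3.9000 + 10.8000i


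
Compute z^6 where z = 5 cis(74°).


r^6 = 5^6 = 15625
n*theta = 6*74° = 444° = 84° (mod 360)
a = 15625*cos(84°) = 1633.2572
b = 15625*sin(84°) = 15539.4046

15625 cis(84°) = 1633.2572 + 15539.4046i


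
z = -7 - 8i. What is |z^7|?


|z| = sqrt(49+64) = sqrt(113) = 10.6301
|z^7| = |z|^7 = (sqrt(113))^7 = 113^3 * sqrt(113) = 1442897*sqrt(113)

|z^7| = 1442897*sqrt(113) ≈ 15338205.5028


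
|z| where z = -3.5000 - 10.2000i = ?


|z| = sqrt((-3.5)^2 + (-10.2)^2) = sqrt(12.25 + 104.04) = sqrt(116.29) = 10.7838

|z| = 10.7838


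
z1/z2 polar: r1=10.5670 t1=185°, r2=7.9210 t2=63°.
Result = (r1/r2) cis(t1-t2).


r = 10.5670 / 7.9210 = 1.3340
theta = 185° - 63° = 122° = 122° (mod 360)

1.3340 cis(122°)


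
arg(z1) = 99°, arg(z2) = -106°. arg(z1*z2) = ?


arg(z1*z2) = 99° - 106° = -7°
Normalized to (-180°, 180°]: -7°

-7°


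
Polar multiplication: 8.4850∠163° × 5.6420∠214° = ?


r = 8.4850 * 5.6420 = 47.8724
theta = 163° + 214° = 377° = 17° (mod 360)

47.8724 cis(17°)


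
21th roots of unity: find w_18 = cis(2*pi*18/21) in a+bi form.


Angle = 360*18/21 = 308.5714°
a = cos(308.5714°) = 0.6235
b = sin(308.5714°) = -0.7818

0.6235 - 0.7818i


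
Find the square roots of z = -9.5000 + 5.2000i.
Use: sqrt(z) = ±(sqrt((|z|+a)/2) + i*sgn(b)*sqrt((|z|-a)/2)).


|z| = sqrt(90.25+27.04) = 10.8301
sqrt((|z|+a)/2) = sqrt((10.8301+(-9.5))/2) = sqrt(0.6650) = 0.8155
sqrt((|z|-a)/2) = sqrt((10.8301-(-9.5))/2) = sqrt(10.1650) = 3.1883

±(0.8155 + 3.1883i) i.e. 0.8155 + 3.1883i and -0.8155 - 3.1883i


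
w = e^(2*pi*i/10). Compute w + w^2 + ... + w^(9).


With w = e^(2*pi*i/10), all 10 of the 10th roots of unity w^0 = 1, w, ..., w^(9) sum to 0: 1 + w + ... + w^(9) = (1 - w^10)/(1 - w) = 0 since w^10 = 1, w ≠ 1.
Removing the root 1: w + w^2 + ... + w^(9) = 0 - 1 = -1

Sum = -1


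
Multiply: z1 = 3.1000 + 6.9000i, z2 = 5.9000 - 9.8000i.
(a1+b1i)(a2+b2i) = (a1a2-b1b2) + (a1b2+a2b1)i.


Real = 3.1*5.9 - 6.9*(-9.8) = 18.29 - (-67.62) = 85.91
Imag = 3.1*(-9.8) + 5.9*6.9 = -30.38 + 40.71 = 10.33

85.9100 + 10.3300i


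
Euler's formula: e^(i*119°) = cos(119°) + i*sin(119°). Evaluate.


cos(119°) = -0.4848
sin(119°) = 0.8746

e^(i*119°) = -0.4848 + 0.8746i


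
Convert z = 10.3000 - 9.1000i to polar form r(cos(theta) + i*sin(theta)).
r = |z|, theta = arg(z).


r = sqrt(106.09+82.81) = sqrt(188.9) = 13.7441
theta = atan2(-9.1, 10.3) = -41.4604 degrees

r = 13.7441, theta = -41.4604 degrees


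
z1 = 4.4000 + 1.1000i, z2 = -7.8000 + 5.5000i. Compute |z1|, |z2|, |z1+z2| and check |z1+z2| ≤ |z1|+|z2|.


|z1| = sqrt(4.4^2 + 1.1^2) = sqrt(20.57) = 4.5354
|z2| = sqrt((-7.8)^2 + 5.5^2) = sqrt(91.09) = 9.5441
z1+z2 = -3.4000 + 6.6000i
|z1+z2| = sqrt(55.12) = 7.4243
|z1|+|z2| = 4.5354 + 9.5441 = 14.0795

|z1+z2| = 7.4243 ≤ |z1|+|z2| = 14.0795 (verified)


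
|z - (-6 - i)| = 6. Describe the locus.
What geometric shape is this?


|z - z0| = r is a circle with center z0 and radius r.
Center = (-6, -1), radius = 6

Circle with center (-6, -1) and radius 6


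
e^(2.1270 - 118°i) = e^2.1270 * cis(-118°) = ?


e^2.1270 = 8.38966
cos(-118°) = -0.46947
sin(-118°) = -0.882948
Real = 8.38966*(-0.46947) = -3.9387
Imag = 8.38966*(-0.882948) = -7.4076

-3.9387 - 7.4076i


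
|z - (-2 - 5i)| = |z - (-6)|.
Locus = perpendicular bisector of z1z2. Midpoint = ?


Equal distances means the locus is the perpendicular bisector of z1 and z2.
Midpoint = ((-2+(-6))/2, (-5+0)/2) = (-4.0000, -2.5000)

Perpendicular bisector through (-4.0000, -2.5000)


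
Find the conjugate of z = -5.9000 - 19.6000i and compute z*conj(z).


z_bar = -5.9000 + 19.6000i
z*z_bar = (-5.9)^2 + (-19.6)^2 = 34.81 + 384.16 = 418.97

z_bar = -5.9000 + 19.6000i, z*z_bar = 418.97


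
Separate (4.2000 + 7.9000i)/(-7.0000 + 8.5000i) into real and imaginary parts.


Multiply by conjugate: (4.2000 + 7.9000i)(-7.0000 - 8.5000i) / ((-7)^2 + 8.5^2)
Numerator real = 4.2*(-7) + 7.9*8.5 = 37.75
Numerator imag = 7.9*(-7) - 4.2*8.5 = -91
Denominator = 121.25
Re(z) = 37.75/121.25 = 0.3113
Im(z) = -91/121.25 = -0.7505

Re(z) = 0.3113, Im(z) = -0.7505


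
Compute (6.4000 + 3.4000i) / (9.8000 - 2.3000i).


Conjugate of z2 = 9.8000 + 2.3000i
Numerator: (6.4000 + 3.4000i)(9.8000 + 2.3000i) = 54.9000 + 48.0400i
Denominator: 9.8^2 + (-2.3)^2 = 101.33
Result = (54.9000 + 48.0400i)/101.33

0.5418 + 0.4741i


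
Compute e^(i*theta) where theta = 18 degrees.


cos(18°) = 0.9511
sin(18°) = 0.3090

e^(i*18°) = 0.9511 + 0.3090i


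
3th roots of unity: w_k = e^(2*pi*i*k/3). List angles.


The 3th roots of unity are cis(360k/3°) for k=0..2
Angle step = 360/3 = 120°
Primitive root: cis(120°)
Primitive root = -0.5000 + 0.8660i

3 roots at angles: 0°, 120°, 240°


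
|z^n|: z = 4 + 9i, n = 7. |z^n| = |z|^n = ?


|z| = sqrt(16+81) = sqrt(97) = 9.8489
|z^7| = |z|^7 = (sqrt(97))^7 = 97^3 * sqrt(97) = 912673*sqrt(97)

|z^7| = 912673*sqrt(97) ≈ 8988786.5965


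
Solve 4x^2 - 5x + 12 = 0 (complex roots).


disc = (-5)^2 - 4*4*12 = 25 - 192 = -167
sqrt(|disc|) = sqrt(167) = 12.9228
Real part = 5/(2*4) = 0.6250
Imag part = 12.9228/(2*4) = 1.6154

0.6250 ± 1.6154i


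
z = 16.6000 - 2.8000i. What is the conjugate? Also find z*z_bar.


z_bar = 16.6000 + 2.8000i
z*z_bar = 16.6^2 + (-2.8)^2 = 275.56 + 7.84 = 283.4

z_bar = 16.6000 + 2.8000i, z*z_bar = 283.4


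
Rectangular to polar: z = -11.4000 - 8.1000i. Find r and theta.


r = sqrt(129.96+65.61) = sqrt(195.57) = 13.9846
theta = atan2(-8.1, -11.4) = -144.6052 degrees

r = 13.9846, theta = -144.6052 degrees


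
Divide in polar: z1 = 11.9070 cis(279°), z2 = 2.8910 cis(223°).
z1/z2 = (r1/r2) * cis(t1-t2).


r = 11.9070 / 2.8910 = 4.1186
theta = 279° - 223° = 56° = 56° (mod 360)

4.1186 cis(56°)


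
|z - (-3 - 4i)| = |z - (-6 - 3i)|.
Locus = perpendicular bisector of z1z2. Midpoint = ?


Equal distances means the locus is the perpendicular bisector of z1 and z2.
Midpoint = ((-3+(-6))/2, (-4+(-3))/2) = (-4.5000, -3.5000)

Perpendicular bisector through (-4.5000, -3.5000)


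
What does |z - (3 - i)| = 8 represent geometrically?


|z - z0| = r is a circle with center z0 and radius r.
Center = (3, -1), radius = 8

Circle with center (3, -1) and radius 8


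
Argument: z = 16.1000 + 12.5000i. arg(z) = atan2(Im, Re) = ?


Re = 16.1, Im = 12.5
arg = atan2(12.5, 16.1) = 37.8257 degrees

arg(z) = 37.8257 degrees


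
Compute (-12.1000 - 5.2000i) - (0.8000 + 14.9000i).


Real: -12.1 - 0.8 = -12.9
Imag: -5.2 - 14.9 = -20.1

-12.9000 - 20.1000i


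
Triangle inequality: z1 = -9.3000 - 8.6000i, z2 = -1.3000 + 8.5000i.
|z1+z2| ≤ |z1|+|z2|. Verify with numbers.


|z1| = sqrt((-9.3)^2 + (-8.6)^2) = sqrt(160.45) = 12.6669
|z2| = sqrt((-1.3)^2 + 8.5^2) = sqrt(73.94) = 8.5988
z1+z2 = -10.6000 - 0.1000i
|z1+z2| = sqrt(112.37) = 10.6005
|z1|+|z2| = 12.6669 + 8.5988 = 21.2657

|z1+z2| = 10.6005 ≤ |z1|+|z2| = 21.2657 (verified)


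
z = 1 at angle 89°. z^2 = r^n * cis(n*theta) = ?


r^2 = 1^2 = 1
n*theta = 2*89° = 178° = 178° (mod 360)
a = 1*cos(178°) = -0.9994
b = 1*sin(178°) = 0.0349

1 cis(178°) = -0.9994 + 0.0349i


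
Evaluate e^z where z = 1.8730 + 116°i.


e^1.8730 = 6.5078
cos(116°) = -0.43837
sin(116°) = 0.8988
Real = 6.5078*(-0.43837) = -2.8528
Imag = 6.5078*0.8988 = 5.8492

-2.8528 + 5.8492i


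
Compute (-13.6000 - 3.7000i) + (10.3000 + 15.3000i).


Real: -13.6 + 10.3 = -3.3
Imag: -3.7 + 15.3 = 11.6

-3.3000 + 11.6000i


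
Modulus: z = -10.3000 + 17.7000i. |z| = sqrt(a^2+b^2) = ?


|z| = sqrt((-10.3)^2 + 17.7^2) = sqrt(106.09 + 313.29) = sqrt(419.38) = 20.4788

|z| = 20.4788


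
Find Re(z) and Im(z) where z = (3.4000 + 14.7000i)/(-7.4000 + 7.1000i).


Multiply by conjugate: (3.4000 + 14.7000i)(-7.4000 - 7.1000i) / ((-7.4)^2 + 7.1^2)
Numerator real = 3.4*(-7.4) + 14.7*7.1 = 79.21
Numerator imag = 14.7*(-7.4) - 3.4*7.1 = -132.92
Denominator = 105.17
Re(z) = 79.21/105.17 = 0.7532
Im(z) = -132.92/105.17 = -1.2639

Re(z) = 0.7532, Im(z) = -1.2639


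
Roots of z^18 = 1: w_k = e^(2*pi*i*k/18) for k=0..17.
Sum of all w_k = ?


The sum of all 18th roots of unity is 0.
Geometric series: (1 - w^18)/(1 - w) = (1-1)/(1-w) = 0 since w^18 = 1, w ≠ 1.
Alternatively: coefficient of z^17 in z^18 - 1 is 0.

0


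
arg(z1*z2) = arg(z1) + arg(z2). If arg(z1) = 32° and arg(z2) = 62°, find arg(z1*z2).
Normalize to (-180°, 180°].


arg(z1*z2) = 32° + 62° = 94°
Normalized to (-180°, 180°]: 94°

94°


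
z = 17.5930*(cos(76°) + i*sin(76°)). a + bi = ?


a = 17.5930*cos(76°) = 17.5930*0.24192 = 4.2561
b = 17.5930*sin(76°) = 17.5930*0.970296 = 17.0704

4.2561 + 17.0704i


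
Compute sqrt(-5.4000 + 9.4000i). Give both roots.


|z| = sqrt(29.16+88.36) = 10.8407
sqrt((|z|+a)/2) = sqrt((10.8407+(-5.4))/2) = sqrt(2.7203) = 1.6493
sqrt((|z|-a)/2) = sqrt((10.8407-(-5.4))/2) = sqrt(8.1203) = 2.8496

±(1.6493 + 2.8496i) i.e. 1.6493 + 2.8496i and -1.6493 - 2.8496i


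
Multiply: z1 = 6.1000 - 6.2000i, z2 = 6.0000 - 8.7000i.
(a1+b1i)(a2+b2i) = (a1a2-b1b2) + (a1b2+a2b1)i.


Real = 6.1*6 - (-6.2)*(-8.7) = 36.6 - 53.94 = -17.34
Imag = 6.1*(-8.7) + 6*(-6.2) = -53.07 - (37.2) = -90.27

-17.3400 - 90.2700i


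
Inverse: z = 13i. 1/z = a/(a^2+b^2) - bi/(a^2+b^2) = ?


|z|^2 = 0+169 = 169
1/z = (0 - 13i)/169

1/z = 0 - 0.0769i


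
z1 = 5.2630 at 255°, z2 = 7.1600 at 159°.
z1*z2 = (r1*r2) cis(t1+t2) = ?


r = 5.2630 * 7.1600 = 37.6831
theta = 255° + 159° = 414° = 54° (mod 360)

37.6831 cis(54°)


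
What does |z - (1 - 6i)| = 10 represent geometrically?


|z - z0| = r is a circle with center z0 and radius r.
Center = (1, -6), radius = 10

Circle with center (1, -6) and radius 10


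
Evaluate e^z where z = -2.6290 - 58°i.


e^-2.6290 = 0.07215
cos(-58°) = 0.5299
sin(-58°) = -0.848
Real = 0.07215*0.5299 = 0.0382
Imag = 0.07215*(-0.848) = -0.0612

0.0382 - 0.0612i


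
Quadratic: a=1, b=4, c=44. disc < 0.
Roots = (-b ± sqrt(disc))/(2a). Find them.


disc = 4^2 - 4*1*44 = 16 - 176 = -160
sqrt(|disc|) = sqrt(160) = 12.6491
Real part = -4/(2*1) = -2.0000
Imag part = 12.6491/(2*1) = 6.3246

-2.0000 ± 6.3246i


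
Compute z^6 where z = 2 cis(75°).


r^6 = 2^6 = 64
n*theta = 6*75° = 450° = 90° (mod 360)
a = 64*cos(90°) = 0
b = 64*sin(90°) = 64.0000

64 cis(90°) = 0 + 64.0000i


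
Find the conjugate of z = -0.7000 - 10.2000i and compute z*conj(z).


z_bar = -0.7000 + 10.2000i
z*z_bar = (-0.7)^2 + (-10.2)^2 = 0.49 + 104.04 = 104.53

z_bar = -0.7000 + 10.2000i, z*z_bar = 104.53


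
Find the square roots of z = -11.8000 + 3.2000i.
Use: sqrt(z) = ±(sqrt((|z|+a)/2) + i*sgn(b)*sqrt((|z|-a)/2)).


|z| = sqrt(139.24+10.24) = 12.2262
sqrt((|z|+a)/2) = sqrt((12.2262+(-11.8))/2) = sqrt(0.2131) = 0.4616
sqrt((|z|-a)/2) = sqrt((12.2262-(-11.8))/2) = sqrt(12.0131) = 3.4660

±(0.4616 + 3.4660i) i.e. 0.4616 + 3.4660i and -0.4616 - 3.4660i
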